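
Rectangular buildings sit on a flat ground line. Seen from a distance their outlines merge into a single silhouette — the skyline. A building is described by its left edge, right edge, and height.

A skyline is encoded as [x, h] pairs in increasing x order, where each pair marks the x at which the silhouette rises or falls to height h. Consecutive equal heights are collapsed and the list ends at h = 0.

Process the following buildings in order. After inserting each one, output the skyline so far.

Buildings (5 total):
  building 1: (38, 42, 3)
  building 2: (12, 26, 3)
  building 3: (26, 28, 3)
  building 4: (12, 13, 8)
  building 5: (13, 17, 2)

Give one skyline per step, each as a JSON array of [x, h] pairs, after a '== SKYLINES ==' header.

== SKYLINES ==
[[38,3],[42,0]]
[[12,3],[26,0],[38,3],[42,0]]
[[12,3],[28,0],[38,3],[42,0]]
[[12,8],[13,3],[28,0],[38,3],[42,0]]
[[12,8],[13,3],[28,0],[38,3],[42,0]]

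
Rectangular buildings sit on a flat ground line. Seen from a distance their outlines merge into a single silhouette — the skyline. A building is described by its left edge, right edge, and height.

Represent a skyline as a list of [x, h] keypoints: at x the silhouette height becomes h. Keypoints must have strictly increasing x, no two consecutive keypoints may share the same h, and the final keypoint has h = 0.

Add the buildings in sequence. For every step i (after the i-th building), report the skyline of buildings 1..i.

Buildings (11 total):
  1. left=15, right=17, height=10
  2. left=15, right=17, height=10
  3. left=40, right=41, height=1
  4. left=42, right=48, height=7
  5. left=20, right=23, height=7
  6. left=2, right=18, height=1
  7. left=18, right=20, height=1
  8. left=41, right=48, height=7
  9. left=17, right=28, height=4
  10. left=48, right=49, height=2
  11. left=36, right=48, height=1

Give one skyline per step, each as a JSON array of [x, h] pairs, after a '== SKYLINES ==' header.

== SKYLINES ==
[[15,10],[17,0]]
[[15,10],[17,0]]
[[15,10],[17,0],[40,1],[41,0]]
[[15,10],[17,0],[40,1],[41,0],[42,7],[48,0]]
[[15,10],[17,0],[20,7],[23,0],[40,1],[41,0],[42,7],[48,0]]
[[2,1],[15,10],[17,1],[18,0],[20,7],[23,0],[40,1],[41,0],[42,7],[48,0]]
[[2,1],[15,10],[17,1],[20,7],[23,0],[40,1],[41,0],[42,7],[48,0]]
[[2,1],[15,10],[17,1],[20,7],[23,0],[40,1],[41,7],[48,0]]
[[2,1],[15,10],[17,4],[20,7],[23,4],[28,0],[40,1],[41,7],[48,0]]
[[2,1],[15,10],[17,4],[20,7],[23,4],[28,0],[40,1],[41,7],[48,2],[49,0]]
[[2,1],[15,10],[17,4],[20,7],[23,4],[28,0],[36,1],[41,7],[48,2],[49,0]]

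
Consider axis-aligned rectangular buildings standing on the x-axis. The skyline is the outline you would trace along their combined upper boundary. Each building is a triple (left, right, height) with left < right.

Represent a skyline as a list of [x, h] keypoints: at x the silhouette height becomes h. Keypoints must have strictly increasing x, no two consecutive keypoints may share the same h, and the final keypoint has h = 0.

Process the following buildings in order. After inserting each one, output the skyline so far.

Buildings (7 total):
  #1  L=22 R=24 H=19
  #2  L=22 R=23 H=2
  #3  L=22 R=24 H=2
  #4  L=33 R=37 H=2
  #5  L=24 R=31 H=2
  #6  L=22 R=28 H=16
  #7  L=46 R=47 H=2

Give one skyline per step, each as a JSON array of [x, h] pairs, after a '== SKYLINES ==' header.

== SKYLINES ==
[[22,19],[24,0]]
[[22,19],[24,0]]
[[22,19],[24,0]]
[[22,19],[24,0],[33,2],[37,0]]
[[22,19],[24,2],[31,0],[33,2],[37,0]]
[[22,19],[24,16],[28,2],[31,0],[33,2],[37,0]]
[[22,19],[24,16],[28,2],[31,0],[33,2],[37,0],[46,2],[47,0]]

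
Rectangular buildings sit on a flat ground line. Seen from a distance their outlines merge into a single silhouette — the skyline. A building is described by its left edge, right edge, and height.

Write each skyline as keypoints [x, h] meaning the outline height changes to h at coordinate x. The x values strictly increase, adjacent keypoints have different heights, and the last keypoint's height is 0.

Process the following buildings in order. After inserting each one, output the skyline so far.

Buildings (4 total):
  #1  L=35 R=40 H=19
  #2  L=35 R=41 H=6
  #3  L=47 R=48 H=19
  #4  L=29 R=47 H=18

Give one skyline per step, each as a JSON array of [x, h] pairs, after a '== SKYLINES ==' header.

== SKYLINES ==
[[35,19],[40,0]]
[[35,19],[40,6],[41,0]]
[[35,19],[40,6],[41,0],[47,19],[48,0]]
[[29,18],[35,19],[40,18],[47,19],[48,0]]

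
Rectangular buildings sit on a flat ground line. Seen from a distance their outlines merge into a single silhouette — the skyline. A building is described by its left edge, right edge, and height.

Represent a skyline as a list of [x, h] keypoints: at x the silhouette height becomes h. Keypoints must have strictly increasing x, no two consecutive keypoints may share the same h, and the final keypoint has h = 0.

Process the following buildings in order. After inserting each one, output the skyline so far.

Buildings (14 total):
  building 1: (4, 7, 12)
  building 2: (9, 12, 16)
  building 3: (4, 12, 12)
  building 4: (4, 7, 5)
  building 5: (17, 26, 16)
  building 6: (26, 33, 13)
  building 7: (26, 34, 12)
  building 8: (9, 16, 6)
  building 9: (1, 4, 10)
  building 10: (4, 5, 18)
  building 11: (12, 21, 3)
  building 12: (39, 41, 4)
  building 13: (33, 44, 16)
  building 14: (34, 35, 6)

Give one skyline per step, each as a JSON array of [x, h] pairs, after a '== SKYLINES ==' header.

== SKYLINES ==
[[4,12],[7,0]]
[[4,12],[7,0],[9,16],[12,0]]
[[4,12],[9,16],[12,0]]
[[4,12],[9,16],[12,0]]
[[4,12],[9,16],[12,0],[17,16],[26,0]]
[[4,12],[9,16],[12,0],[17,16],[26,13],[33,0]]
[[4,12],[9,16],[12,0],[17,16],[26,13],[33,12],[34,0]]
[[4,12],[9,16],[12,6],[16,0],[17,16],[26,13],[33,12],[34,0]]
[[1,10],[4,12],[9,16],[12,6],[16,0],[17,16],[26,13],[33,12],[34,0]]
[[1,10],[4,18],[5,12],[9,16],[12,6],[16,0],[17,16],[26,13],[33,12],[34,0]]
[[1,10],[4,18],[5,12],[9,16],[12,6],[16,3],[17,16],[26,13],[33,12],[34,0]]
[[1,10],[4,18],[5,12],[9,16],[12,6],[16,3],[17,16],[26,13],[33,12],[34,0],[39,4],[41,0]]
[[1,10],[4,18],[5,12],[9,16],[12,6],[16,3],[17,16],[26,13],[33,16],[44,0]]
[[1,10],[4,18],[5,12],[9,16],[12,6],[16,3],[17,16],[26,13],[33,16],[44,0]]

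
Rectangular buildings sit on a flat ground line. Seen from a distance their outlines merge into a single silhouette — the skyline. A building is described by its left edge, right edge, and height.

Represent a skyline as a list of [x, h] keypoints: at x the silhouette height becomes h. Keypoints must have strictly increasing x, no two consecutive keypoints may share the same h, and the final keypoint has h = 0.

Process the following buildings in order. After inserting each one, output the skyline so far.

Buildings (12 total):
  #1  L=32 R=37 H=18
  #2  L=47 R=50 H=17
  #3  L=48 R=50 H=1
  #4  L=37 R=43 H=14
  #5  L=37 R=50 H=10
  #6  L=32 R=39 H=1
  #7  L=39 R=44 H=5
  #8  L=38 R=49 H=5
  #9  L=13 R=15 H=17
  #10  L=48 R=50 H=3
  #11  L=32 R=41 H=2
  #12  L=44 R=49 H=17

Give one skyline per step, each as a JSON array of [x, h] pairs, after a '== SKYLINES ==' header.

== SKYLINES ==
[[32,18],[37,0]]
[[32,18],[37,0],[47,17],[50,0]]
[[32,18],[37,0],[47,17],[50,0]]
[[32,18],[37,14],[43,0],[47,17],[50,0]]
[[32,18],[37,14],[43,10],[47,17],[50,0]]
[[32,18],[37,14],[43,10],[47,17],[50,0]]
[[32,18],[37,14],[43,10],[47,17],[50,0]]
[[32,18],[37,14],[43,10],[47,17],[50,0]]
[[13,17],[15,0],[32,18],[37,14],[43,10],[47,17],[50,0]]
[[13,17],[15,0],[32,18],[37,14],[43,10],[47,17],[50,0]]
[[13,17],[15,0],[32,18],[37,14],[43,10],[47,17],[50,0]]
[[13,17],[15,0],[32,18],[37,14],[43,10],[44,17],[50,0]]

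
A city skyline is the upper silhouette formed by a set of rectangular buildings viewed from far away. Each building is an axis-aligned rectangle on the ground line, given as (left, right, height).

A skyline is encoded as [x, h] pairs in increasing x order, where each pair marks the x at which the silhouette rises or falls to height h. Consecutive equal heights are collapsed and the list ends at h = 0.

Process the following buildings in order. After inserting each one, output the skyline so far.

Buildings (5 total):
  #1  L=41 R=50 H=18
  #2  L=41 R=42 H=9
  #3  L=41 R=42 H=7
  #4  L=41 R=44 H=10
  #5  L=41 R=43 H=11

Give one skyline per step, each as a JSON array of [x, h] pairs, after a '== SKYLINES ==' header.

== SKYLINES ==
[[41,18],[50,0]]
[[41,18],[50,0]]
[[41,18],[50,0]]
[[41,18],[50,0]]
[[41,18],[50,0]]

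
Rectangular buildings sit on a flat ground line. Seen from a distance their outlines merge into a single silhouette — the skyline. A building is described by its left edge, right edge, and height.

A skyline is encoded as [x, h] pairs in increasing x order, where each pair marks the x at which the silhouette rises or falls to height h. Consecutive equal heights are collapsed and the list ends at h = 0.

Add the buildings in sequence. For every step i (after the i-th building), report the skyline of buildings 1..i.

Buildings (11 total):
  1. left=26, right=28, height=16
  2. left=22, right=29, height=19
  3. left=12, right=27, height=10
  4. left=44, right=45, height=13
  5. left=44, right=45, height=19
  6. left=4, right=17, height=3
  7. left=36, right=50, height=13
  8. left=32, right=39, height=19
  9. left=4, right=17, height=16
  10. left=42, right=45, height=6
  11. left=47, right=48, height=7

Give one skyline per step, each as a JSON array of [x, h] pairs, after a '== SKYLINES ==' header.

== SKYLINES ==
[[26,16],[28,0]]
[[22,19],[29,0]]
[[12,10],[22,19],[29,0]]
[[12,10],[22,19],[29,0],[44,13],[45,0]]
[[12,10],[22,19],[29,0],[44,19],[45,0]]
[[4,3],[12,10],[22,19],[29,0],[44,19],[45,0]]
[[4,3],[12,10],[22,19],[29,0],[36,13],[44,19],[45,13],[50,0]]
[[4,3],[12,10],[22,19],[29,0],[32,19],[39,13],[44,19],[45,13],[50,0]]
[[4,16],[17,10],[22,19],[29,0],[32,19],[39,13],[44,19],[45,13],[50,0]]
[[4,16],[17,10],[22,19],[29,0],[32,19],[39,13],[44,19],[45,13],[50,0]]
[[4,16],[17,10],[22,19],[29,0],[32,19],[39,13],[44,19],[45,13],[50,0]]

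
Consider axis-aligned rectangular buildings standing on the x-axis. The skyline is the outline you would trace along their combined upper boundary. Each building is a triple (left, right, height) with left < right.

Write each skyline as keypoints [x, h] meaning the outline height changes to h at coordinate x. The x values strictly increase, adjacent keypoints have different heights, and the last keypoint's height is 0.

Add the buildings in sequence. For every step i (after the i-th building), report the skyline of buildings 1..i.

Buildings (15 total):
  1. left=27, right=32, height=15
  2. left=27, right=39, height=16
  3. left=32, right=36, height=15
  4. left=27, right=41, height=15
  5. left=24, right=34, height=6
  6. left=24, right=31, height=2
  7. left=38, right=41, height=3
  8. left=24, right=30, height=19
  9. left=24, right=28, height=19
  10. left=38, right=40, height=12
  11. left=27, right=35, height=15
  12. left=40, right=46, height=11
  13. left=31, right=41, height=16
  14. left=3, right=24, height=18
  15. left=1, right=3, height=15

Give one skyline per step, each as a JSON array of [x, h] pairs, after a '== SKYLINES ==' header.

== SKYLINES ==
[[27,15],[32,0]]
[[27,16],[39,0]]
[[27,16],[39,0]]
[[27,16],[39,15],[41,0]]
[[24,6],[27,16],[39,15],[41,0]]
[[24,6],[27,16],[39,15],[41,0]]
[[24,6],[27,16],[39,15],[41,0]]
[[24,19],[30,16],[39,15],[41,0]]
[[24,19],[30,16],[39,15],[41,0]]
[[24,19],[30,16],[39,15],[41,0]]
[[24,19],[30,16],[39,15],[41,0]]
[[24,19],[30,16],[39,15],[41,11],[46,0]]
[[24,19],[30,16],[41,11],[46,0]]
[[3,18],[24,19],[30,16],[41,11],[46,0]]
[[1,15],[3,18],[24,19],[30,16],[41,11],[46,0]]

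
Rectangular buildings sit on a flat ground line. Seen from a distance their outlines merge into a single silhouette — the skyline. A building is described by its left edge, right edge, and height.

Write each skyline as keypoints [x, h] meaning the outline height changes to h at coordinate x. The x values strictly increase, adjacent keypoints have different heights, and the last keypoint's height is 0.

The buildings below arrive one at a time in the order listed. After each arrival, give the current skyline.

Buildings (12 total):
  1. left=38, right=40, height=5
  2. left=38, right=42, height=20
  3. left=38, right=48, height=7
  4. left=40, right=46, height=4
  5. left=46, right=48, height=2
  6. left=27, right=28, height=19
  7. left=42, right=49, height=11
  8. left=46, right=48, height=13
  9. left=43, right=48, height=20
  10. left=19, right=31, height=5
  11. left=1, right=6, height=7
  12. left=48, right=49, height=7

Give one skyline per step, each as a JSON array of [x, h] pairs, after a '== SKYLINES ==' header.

== SKYLINES ==
[[38,5],[40,0]]
[[38,20],[42,0]]
[[38,20],[42,7],[48,0]]
[[38,20],[42,7],[48,0]]
[[38,20],[42,7],[48,0]]
[[27,19],[28,0],[38,20],[42,7],[48,0]]
[[27,19],[28,0],[38,20],[42,11],[49,0]]
[[27,19],[28,0],[38,20],[42,11],[46,13],[48,11],[49,0]]
[[27,19],[28,0],[38,20],[42,11],[43,20],[48,11],[49,0]]
[[19,5],[27,19],[28,5],[31,0],[38,20],[42,11],[43,20],[48,11],[49,0]]
[[1,7],[6,0],[19,5],[27,19],[28,5],[31,0],[38,20],[42,11],[43,20],[48,11],[49,0]]
[[1,7],[6,0],[19,5],[27,19],[28,5],[31,0],[38,20],[42,11],[43,20],[48,11],[49,0]]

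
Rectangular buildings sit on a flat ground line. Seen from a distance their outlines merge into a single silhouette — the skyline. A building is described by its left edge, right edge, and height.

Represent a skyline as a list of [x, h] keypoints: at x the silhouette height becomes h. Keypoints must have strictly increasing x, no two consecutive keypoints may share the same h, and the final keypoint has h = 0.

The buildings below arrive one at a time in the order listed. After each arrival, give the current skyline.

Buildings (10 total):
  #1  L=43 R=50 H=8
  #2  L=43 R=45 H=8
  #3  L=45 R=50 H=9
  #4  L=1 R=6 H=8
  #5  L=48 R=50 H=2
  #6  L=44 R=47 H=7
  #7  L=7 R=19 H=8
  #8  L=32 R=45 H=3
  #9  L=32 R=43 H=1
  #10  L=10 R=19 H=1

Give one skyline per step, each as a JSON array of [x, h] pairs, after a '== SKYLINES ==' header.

== SKYLINES ==
[[43,8],[50,0]]
[[43,8],[50,0]]
[[43,8],[45,9],[50,0]]
[[1,8],[6,0],[43,8],[45,9],[50,0]]
[[1,8],[6,0],[43,8],[45,9],[50,0]]
[[1,8],[6,0],[43,8],[45,9],[50,0]]
[[1,8],[6,0],[7,8],[19,0],[43,8],[45,9],[50,0]]
[[1,8],[6,0],[7,8],[19,0],[32,3],[43,8],[45,9],[50,0]]
[[1,8],[6,0],[7,8],[19,0],[32,3],[43,8],[45,9],[50,0]]
[[1,8],[6,0],[7,8],[19,0],[32,3],[43,8],[45,9],[50,0]]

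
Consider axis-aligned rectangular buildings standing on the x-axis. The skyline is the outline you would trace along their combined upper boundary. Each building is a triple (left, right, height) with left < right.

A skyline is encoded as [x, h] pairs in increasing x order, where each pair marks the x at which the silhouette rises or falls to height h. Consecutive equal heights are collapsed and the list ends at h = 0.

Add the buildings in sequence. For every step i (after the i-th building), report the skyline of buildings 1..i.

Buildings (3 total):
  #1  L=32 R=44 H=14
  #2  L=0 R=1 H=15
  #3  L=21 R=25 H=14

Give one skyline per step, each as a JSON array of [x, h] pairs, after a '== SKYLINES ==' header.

== SKYLINES ==
[[32,14],[44,0]]
[[0,15],[1,0],[32,14],[44,0]]
[[0,15],[1,0],[21,14],[25,0],[32,14],[44,0]]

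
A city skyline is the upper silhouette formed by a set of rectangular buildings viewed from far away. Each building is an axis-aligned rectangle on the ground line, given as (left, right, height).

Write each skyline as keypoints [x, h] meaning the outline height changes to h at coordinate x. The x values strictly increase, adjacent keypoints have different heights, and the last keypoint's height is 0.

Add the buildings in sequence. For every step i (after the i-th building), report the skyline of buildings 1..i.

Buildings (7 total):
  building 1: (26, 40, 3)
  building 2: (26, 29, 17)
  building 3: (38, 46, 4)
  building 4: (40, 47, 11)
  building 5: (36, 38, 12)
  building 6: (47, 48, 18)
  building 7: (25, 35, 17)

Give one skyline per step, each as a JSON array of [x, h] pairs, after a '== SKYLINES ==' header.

== SKYLINES ==
[[26,3],[40,0]]
[[26,17],[29,3],[40,0]]
[[26,17],[29,3],[38,4],[46,0]]
[[26,17],[29,3],[38,4],[40,11],[47,0]]
[[26,17],[29,3],[36,12],[38,4],[40,11],[47,0]]
[[26,17],[29,3],[36,12],[38,4],[40,11],[47,18],[48,0]]
[[25,17],[35,3],[36,12],[38,4],[40,11],[47,18],[48,0]]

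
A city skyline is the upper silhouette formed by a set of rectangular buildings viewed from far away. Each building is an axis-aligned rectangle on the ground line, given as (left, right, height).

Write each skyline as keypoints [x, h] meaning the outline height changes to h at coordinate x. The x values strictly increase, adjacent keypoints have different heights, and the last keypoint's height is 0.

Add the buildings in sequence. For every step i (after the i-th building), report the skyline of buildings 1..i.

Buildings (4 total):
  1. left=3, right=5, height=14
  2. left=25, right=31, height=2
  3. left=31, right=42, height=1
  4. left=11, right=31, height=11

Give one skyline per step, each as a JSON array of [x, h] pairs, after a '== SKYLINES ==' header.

== SKYLINES ==
[[3,14],[5,0]]
[[3,14],[5,0],[25,2],[31,0]]
[[3,14],[5,0],[25,2],[31,1],[42,0]]
[[3,14],[5,0],[11,11],[31,1],[42,0]]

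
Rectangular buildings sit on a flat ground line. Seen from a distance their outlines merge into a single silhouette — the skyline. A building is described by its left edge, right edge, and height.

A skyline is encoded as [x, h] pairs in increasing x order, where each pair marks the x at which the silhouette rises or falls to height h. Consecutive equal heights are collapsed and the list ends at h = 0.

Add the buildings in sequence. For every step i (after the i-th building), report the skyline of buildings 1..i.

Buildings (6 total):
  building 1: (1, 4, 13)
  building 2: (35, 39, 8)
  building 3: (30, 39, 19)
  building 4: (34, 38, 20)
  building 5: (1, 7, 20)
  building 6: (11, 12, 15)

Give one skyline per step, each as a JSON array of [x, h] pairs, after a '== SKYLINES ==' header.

== SKYLINES ==
[[1,13],[4,0]]
[[1,13],[4,0],[35,8],[39,0]]
[[1,13],[4,0],[30,19],[39,0]]
[[1,13],[4,0],[30,19],[34,20],[38,19],[39,0]]
[[1,20],[7,0],[30,19],[34,20],[38,19],[39,0]]
[[1,20],[7,0],[11,15],[12,0],[30,19],[34,20],[38,19],[39,0]]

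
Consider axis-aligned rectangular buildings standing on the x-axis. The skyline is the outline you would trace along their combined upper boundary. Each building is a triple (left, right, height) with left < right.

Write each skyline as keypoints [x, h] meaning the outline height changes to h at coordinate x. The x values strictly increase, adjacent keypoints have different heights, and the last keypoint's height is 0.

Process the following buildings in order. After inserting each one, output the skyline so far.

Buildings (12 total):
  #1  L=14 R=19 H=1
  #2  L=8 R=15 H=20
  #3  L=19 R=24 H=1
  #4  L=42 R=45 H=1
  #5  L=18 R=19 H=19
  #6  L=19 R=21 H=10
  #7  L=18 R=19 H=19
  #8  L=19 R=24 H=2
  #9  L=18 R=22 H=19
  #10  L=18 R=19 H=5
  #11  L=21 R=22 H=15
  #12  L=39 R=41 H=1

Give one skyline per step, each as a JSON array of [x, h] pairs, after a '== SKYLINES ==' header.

== SKYLINES ==
[[14,1],[19,0]]
[[8,20],[15,1],[19,0]]
[[8,20],[15,1],[24,0]]
[[8,20],[15,1],[24,0],[42,1],[45,0]]
[[8,20],[15,1],[18,19],[19,1],[24,0],[42,1],[45,0]]
[[8,20],[15,1],[18,19],[19,10],[21,1],[24,0],[42,1],[45,0]]
[[8,20],[15,1],[18,19],[19,10],[21,1],[24,0],[42,1],[45,0]]
[[8,20],[15,1],[18,19],[19,10],[21,2],[24,0],[42,1],[45,0]]
[[8,20],[15,1],[18,19],[22,2],[24,0],[42,1],[45,0]]
[[8,20],[15,1],[18,19],[22,2],[24,0],[42,1],[45,0]]
[[8,20],[15,1],[18,19],[22,2],[24,0],[42,1],[45,0]]
[[8,20],[15,1],[18,19],[22,2],[24,0],[39,1],[41,0],[42,1],[45,0]]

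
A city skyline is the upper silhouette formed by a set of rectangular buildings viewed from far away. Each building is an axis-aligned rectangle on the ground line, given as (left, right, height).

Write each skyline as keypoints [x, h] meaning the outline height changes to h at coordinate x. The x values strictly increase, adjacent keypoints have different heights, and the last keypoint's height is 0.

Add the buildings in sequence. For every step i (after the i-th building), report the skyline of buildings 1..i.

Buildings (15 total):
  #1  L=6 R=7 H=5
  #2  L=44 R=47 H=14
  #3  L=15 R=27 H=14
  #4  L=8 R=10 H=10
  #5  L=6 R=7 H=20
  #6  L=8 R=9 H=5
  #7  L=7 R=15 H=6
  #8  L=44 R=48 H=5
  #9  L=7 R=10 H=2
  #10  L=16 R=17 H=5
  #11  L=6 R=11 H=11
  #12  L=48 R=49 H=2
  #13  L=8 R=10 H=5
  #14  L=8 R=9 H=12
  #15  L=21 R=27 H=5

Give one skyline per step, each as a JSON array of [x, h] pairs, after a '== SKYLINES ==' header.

== SKYLINES ==
[[6,5],[7,0]]
[[6,5],[7,0],[44,14],[47,0]]
[[6,5],[7,0],[15,14],[27,0],[44,14],[47,0]]
[[6,5],[7,0],[8,10],[10,0],[15,14],[27,0],[44,14],[47,0]]
[[6,20],[7,0],[8,10],[10,0],[15,14],[27,0],[44,14],[47,0]]
[[6,20],[7,0],[8,10],[10,0],[15,14],[27,0],[44,14],[47,0]]
[[6,20],[7,6],[8,10],[10,6],[15,14],[27,0],[44,14],[47,0]]
[[6,20],[7,6],[8,10],[10,6],[15,14],[27,0],[44,14],[47,5],[48,0]]
[[6,20],[7,6],[8,10],[10,6],[15,14],[27,0],[44,14],[47,5],[48,0]]
[[6,20],[7,6],[8,10],[10,6],[15,14],[27,0],[44,14],[47,5],[48,0]]
[[6,20],[7,11],[11,6],[15,14],[27,0],[44,14],[47,5],[48,0]]
[[6,20],[7,11],[11,6],[15,14],[27,0],[44,14],[47,5],[48,2],[49,0]]
[[6,20],[7,11],[11,6],[15,14],[27,0],[44,14],[47,5],[48,2],[49,0]]
[[6,20],[7,11],[8,12],[9,11],[11,6],[15,14],[27,0],[44,14],[47,5],[48,2],[49,0]]
[[6,20],[7,11],[8,12],[9,11],[11,6],[15,14],[27,0],[44,14],[47,5],[48,2],[49,0]]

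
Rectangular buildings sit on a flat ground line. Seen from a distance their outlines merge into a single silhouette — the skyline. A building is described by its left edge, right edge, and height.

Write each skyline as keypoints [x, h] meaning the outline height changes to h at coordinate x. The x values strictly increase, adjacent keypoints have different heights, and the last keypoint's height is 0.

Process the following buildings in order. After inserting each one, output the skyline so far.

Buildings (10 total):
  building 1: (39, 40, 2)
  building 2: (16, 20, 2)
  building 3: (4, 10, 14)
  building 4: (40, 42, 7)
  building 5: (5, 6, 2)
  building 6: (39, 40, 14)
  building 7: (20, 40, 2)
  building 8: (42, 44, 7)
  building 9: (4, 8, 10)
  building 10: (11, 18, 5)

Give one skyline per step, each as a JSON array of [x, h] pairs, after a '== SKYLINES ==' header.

== SKYLINES ==
[[39,2],[40,0]]
[[16,2],[20,0],[39,2],[40,0]]
[[4,14],[10,0],[16,2],[20,0],[39,2],[40,0]]
[[4,14],[10,0],[16,2],[20,0],[39,2],[40,7],[42,0]]
[[4,14],[10,0],[16,2],[20,0],[39,2],[40,7],[42,0]]
[[4,14],[10,0],[16,2],[20,0],[39,14],[40,7],[42,0]]
[[4,14],[10,0],[16,2],[39,14],[40,7],[42,0]]
[[4,14],[10,0],[16,2],[39,14],[40,7],[44,0]]
[[4,14],[10,0],[16,2],[39,14],[40,7],[44,0]]
[[4,14],[10,0],[11,5],[18,2],[39,14],[40,7],[44,0]]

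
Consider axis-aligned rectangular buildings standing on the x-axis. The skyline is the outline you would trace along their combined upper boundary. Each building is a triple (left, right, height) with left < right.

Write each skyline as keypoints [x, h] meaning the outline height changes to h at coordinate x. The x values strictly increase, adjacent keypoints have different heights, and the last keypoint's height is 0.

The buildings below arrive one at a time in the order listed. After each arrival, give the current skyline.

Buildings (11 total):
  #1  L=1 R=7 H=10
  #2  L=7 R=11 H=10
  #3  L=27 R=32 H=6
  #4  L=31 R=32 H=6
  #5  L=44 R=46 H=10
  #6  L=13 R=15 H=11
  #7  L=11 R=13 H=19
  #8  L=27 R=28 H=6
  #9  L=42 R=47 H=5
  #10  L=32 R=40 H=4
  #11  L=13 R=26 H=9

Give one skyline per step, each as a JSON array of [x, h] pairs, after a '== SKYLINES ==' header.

== SKYLINES ==
[[1,10],[7,0]]
[[1,10],[11,0]]
[[1,10],[11,0],[27,6],[32,0]]
[[1,10],[11,0],[27,6],[32,0]]
[[1,10],[11,0],[27,6],[32,0],[44,10],[46,0]]
[[1,10],[11,0],[13,11],[15,0],[27,6],[32,0],[44,10],[46,0]]
[[1,10],[11,19],[13,11],[15,0],[27,6],[32,0],[44,10],[46,0]]
[[1,10],[11,19],[13,11],[15,0],[27,6],[32,0],[44,10],[46,0]]
[[1,10],[11,19],[13,11],[15,0],[27,6],[32,0],[42,5],[44,10],[46,5],[47,0]]
[[1,10],[11,19],[13,11],[15,0],[27,6],[32,4],[40,0],[42,5],[44,10],[46,5],[47,0]]
[[1,10],[11,19],[13,11],[15,9],[26,0],[27,6],[32,4],[40,0],[42,5],[44,10],[46,5],[47,0]]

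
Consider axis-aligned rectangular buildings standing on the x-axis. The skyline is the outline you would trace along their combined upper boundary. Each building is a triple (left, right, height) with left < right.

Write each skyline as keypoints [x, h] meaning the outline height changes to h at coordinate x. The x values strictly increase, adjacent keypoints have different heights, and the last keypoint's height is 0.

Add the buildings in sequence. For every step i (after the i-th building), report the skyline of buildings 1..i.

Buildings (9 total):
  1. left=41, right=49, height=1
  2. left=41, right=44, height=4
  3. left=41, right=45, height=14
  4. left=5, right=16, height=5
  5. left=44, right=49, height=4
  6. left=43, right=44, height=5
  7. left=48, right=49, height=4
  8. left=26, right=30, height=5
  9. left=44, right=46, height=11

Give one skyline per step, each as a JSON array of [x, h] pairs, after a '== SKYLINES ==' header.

== SKYLINES ==
[[41,1],[49,0]]
[[41,4],[44,1],[49,0]]
[[41,14],[45,1],[49,0]]
[[5,5],[16,0],[41,14],[45,1],[49,0]]
[[5,5],[16,0],[41,14],[45,4],[49,0]]
[[5,5],[16,0],[41,14],[45,4],[49,0]]
[[5,5],[16,0],[41,14],[45,4],[49,0]]
[[5,5],[16,0],[26,5],[30,0],[41,14],[45,4],[49,0]]
[[5,5],[16,0],[26,5],[30,0],[41,14],[45,11],[46,4],[49,0]]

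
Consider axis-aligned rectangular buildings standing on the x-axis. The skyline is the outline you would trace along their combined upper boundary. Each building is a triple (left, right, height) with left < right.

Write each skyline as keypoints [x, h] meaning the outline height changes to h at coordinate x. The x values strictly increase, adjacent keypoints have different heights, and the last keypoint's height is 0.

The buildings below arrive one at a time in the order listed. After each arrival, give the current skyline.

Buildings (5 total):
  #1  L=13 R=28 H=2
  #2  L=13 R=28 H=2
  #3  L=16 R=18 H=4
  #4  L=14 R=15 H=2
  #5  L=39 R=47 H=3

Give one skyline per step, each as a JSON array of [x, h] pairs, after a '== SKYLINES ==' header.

== SKYLINES ==
[[13,2],[28,0]]
[[13,2],[28,0]]
[[13,2],[16,4],[18,2],[28,0]]
[[13,2],[16,4],[18,2],[28,0]]
[[13,2],[16,4],[18,2],[28,0],[39,3],[47,0]]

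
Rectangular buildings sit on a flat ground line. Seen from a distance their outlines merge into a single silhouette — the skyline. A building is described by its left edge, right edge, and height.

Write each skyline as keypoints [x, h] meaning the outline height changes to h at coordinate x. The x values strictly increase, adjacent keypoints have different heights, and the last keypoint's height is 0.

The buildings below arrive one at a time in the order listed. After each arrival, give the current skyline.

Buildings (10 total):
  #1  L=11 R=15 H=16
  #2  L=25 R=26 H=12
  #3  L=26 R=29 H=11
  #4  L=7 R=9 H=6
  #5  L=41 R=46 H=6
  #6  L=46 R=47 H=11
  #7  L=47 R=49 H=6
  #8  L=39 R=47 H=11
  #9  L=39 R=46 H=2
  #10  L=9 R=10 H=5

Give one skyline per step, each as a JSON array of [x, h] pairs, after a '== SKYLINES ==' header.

== SKYLINES ==
[[11,16],[15,0]]
[[11,16],[15,0],[25,12],[26,0]]
[[11,16],[15,0],[25,12],[26,11],[29,0]]
[[7,6],[9,0],[11,16],[15,0],[25,12],[26,11],[29,0]]
[[7,6],[9,0],[11,16],[15,0],[25,12],[26,11],[29,0],[41,6],[46,0]]
[[7,6],[9,0],[11,16],[15,0],[25,12],[26,11],[29,0],[41,6],[46,11],[47,0]]
[[7,6],[9,0],[11,16],[15,0],[25,12],[26,11],[29,0],[41,6],[46,11],[47,6],[49,0]]
[[7,6],[9,0],[11,16],[15,0],[25,12],[26,11],[29,0],[39,11],[47,6],[49,0]]
[[7,6],[9,0],[11,16],[15,0],[25,12],[26,11],[29,0],[39,11],[47,6],[49,0]]
[[7,6],[9,5],[10,0],[11,16],[15,0],[25,12],[26,11],[29,0],[39,11],[47,6],[49,0]]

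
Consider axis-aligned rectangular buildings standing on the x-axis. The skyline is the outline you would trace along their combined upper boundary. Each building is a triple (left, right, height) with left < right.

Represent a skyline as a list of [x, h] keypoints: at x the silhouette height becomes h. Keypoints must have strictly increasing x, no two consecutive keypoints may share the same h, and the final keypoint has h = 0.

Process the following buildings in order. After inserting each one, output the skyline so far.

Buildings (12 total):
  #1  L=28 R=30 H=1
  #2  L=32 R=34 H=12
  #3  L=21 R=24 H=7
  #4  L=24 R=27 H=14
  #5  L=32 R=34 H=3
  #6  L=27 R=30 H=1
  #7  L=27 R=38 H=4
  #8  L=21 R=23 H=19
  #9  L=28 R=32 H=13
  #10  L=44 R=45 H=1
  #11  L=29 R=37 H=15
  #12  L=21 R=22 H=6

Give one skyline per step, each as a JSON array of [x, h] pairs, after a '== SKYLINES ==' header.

== SKYLINES ==
[[28,1],[30,0]]
[[28,1],[30,0],[32,12],[34,0]]
[[21,7],[24,0],[28,1],[30,0],[32,12],[34,0]]
[[21,7],[24,14],[27,0],[28,1],[30,0],[32,12],[34,0]]
[[21,7],[24,14],[27,0],[28,1],[30,0],[32,12],[34,0]]
[[21,7],[24,14],[27,1],[30,0],[32,12],[34,0]]
[[21,7],[24,14],[27,4],[32,12],[34,4],[38,0]]
[[21,19],[23,7],[24,14],[27,4],[32,12],[34,4],[38,0]]
[[21,19],[23,7],[24,14],[27,4],[28,13],[32,12],[34,4],[38,0]]
[[21,19],[23,7],[24,14],[27,4],[28,13],[32,12],[34,4],[38,0],[44,1],[45,0]]
[[21,19],[23,7],[24,14],[27,4],[28,13],[29,15],[37,4],[38,0],[44,1],[45,0]]
[[21,19],[23,7],[24,14],[27,4],[28,13],[29,15],[37,4],[38,0],[44,1],[45,0]]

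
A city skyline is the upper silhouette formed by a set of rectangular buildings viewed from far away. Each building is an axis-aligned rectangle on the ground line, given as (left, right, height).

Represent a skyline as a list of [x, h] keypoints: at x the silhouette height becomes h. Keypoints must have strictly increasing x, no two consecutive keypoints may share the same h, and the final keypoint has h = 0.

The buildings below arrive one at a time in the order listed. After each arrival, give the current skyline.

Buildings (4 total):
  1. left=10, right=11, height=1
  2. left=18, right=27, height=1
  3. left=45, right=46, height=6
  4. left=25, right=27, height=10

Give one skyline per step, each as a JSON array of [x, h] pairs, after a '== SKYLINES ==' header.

== SKYLINES ==
[[10,1],[11,0]]
[[10,1],[11,0],[18,1],[27,0]]
[[10,1],[11,0],[18,1],[27,0],[45,6],[46,0]]
[[10,1],[11,0],[18,1],[25,10],[27,0],[45,6],[46,0]]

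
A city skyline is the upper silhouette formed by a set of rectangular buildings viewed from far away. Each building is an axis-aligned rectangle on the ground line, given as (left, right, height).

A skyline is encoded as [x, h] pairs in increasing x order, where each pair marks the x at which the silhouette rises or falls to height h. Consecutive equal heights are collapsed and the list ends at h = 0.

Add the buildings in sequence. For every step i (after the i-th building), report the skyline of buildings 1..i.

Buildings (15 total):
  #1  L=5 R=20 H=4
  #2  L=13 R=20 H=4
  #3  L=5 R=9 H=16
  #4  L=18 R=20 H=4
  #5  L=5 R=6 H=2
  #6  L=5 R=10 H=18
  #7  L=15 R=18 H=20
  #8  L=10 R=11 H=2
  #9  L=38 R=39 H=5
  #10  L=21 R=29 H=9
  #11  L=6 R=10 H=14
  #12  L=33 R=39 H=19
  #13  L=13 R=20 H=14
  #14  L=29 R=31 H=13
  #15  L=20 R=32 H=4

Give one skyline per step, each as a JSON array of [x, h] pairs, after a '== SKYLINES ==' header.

== SKYLINES ==
[[5,4],[20,0]]
[[5,4],[20,0]]
[[5,16],[9,4],[20,0]]
[[5,16],[9,4],[20,0]]
[[5,16],[9,4],[20,0]]
[[5,18],[10,4],[20,0]]
[[5,18],[10,4],[15,20],[18,4],[20,0]]
[[5,18],[10,4],[15,20],[18,4],[20,0]]
[[5,18],[10,4],[15,20],[18,4],[20,0],[38,5],[39,0]]
[[5,18],[10,4],[15,20],[18,4],[20,0],[21,9],[29,0],[38,5],[39,0]]
[[5,18],[10,4],[15,20],[18,4],[20,0],[21,9],[29,0],[38,5],[39,0]]
[[5,18],[10,4],[15,20],[18,4],[20,0],[21,9],[29,0],[33,19],[39,0]]
[[5,18],[10,4],[13,14],[15,20],[18,14],[20,0],[21,9],[29,0],[33,19],[39,0]]
[[5,18],[10,4],[13,14],[15,20],[18,14],[20,0],[21,9],[29,13],[31,0],[33,19],[39,0]]
[[5,18],[10,4],[13,14],[15,20],[18,14],[20,4],[21,9],[29,13],[31,4],[32,0],[33,19],[39,0]]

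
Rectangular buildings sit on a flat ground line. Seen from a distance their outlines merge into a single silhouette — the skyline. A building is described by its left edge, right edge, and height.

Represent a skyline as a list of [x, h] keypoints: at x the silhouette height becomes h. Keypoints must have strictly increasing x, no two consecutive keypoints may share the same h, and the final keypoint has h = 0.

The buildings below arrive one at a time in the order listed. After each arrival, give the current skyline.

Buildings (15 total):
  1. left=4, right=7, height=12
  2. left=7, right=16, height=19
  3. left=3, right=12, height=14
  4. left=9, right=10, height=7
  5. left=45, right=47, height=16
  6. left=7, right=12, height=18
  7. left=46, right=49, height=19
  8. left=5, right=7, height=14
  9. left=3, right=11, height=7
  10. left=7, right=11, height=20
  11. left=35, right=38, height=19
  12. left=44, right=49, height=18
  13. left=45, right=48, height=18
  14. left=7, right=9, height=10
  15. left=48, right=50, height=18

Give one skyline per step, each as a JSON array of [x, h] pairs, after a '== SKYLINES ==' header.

== SKYLINES ==
[[4,12],[7,0]]
[[4,12],[7,19],[16,0]]
[[3,14],[7,19],[16,0]]
[[3,14],[7,19],[16,0]]
[[3,14],[7,19],[16,0],[45,16],[47,0]]
[[3,14],[7,19],[16,0],[45,16],[47,0]]
[[3,14],[7,19],[16,0],[45,16],[46,19],[49,0]]
[[3,14],[7,19],[16,0],[45,16],[46,19],[49,0]]
[[3,14],[7,19],[16,0],[45,16],[46,19],[49,0]]
[[3,14],[7,20],[11,19],[16,0],[45,16],[46,19],[49,0]]
[[3,14],[7,20],[11,19],[16,0],[35,19],[38,0],[45,16],[46,19],[49,0]]
[[3,14],[7,20],[11,19],[16,0],[35,19],[38,0],[44,18],[46,19],[49,0]]
[[3,14],[7,20],[11,19],[16,0],[35,19],[38,0],[44,18],[46,19],[49,0]]
[[3,14],[7,20],[11,19],[16,0],[35,19],[38,0],[44,18],[46,19],[49,0]]
[[3,14],[7,20],[11,19],[16,0],[35,19],[38,0],[44,18],[46,19],[49,18],[50,0]]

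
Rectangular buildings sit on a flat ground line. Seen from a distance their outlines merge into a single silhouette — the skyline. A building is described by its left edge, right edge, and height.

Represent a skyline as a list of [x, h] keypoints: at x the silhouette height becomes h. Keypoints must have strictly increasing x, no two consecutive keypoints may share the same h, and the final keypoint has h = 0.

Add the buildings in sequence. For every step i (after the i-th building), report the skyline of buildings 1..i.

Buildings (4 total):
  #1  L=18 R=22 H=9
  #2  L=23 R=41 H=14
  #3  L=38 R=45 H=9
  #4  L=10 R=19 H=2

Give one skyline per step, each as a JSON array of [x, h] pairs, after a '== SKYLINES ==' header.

== SKYLINES ==
[[18,9],[22,0]]
[[18,9],[22,0],[23,14],[41,0]]
[[18,9],[22,0],[23,14],[41,9],[45,0]]
[[10,2],[18,9],[22,0],[23,14],[41,9],[45,0]]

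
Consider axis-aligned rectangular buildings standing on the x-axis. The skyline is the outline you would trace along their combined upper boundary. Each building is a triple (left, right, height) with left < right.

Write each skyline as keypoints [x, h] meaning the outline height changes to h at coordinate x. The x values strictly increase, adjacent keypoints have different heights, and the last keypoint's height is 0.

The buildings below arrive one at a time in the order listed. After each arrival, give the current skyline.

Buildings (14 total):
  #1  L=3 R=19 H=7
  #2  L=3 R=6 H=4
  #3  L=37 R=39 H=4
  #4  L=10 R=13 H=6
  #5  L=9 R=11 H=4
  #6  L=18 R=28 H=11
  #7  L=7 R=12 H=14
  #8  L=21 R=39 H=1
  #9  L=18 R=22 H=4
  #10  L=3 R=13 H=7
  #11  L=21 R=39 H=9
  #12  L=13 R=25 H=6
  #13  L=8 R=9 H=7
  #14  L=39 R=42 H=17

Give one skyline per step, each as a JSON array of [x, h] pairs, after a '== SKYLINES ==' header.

== SKYLINES ==
[[3,7],[19,0]]
[[3,7],[19,0]]
[[3,7],[19,0],[37,4],[39,0]]
[[3,7],[19,0],[37,4],[39,0]]
[[3,7],[19,0],[37,4],[39,0]]
[[3,7],[18,11],[28,0],[37,4],[39,0]]
[[3,7],[7,14],[12,7],[18,11],[28,0],[37,4],[39,0]]
[[3,7],[7,14],[12,7],[18,11],[28,1],[37,4],[39,0]]
[[3,7],[7,14],[12,7],[18,11],[28,1],[37,4],[39,0]]
[[3,7],[7,14],[12,7],[18,11],[28,1],[37,4],[39,0]]
[[3,7],[7,14],[12,7],[18,11],[28,9],[39,0]]
[[3,7],[7,14],[12,7],[18,11],[28,9],[39,0]]
[[3,7],[7,14],[12,7],[18,11],[28,9],[39,0]]
[[3,7],[7,14],[12,7],[18,11],[28,9],[39,17],[42,0]]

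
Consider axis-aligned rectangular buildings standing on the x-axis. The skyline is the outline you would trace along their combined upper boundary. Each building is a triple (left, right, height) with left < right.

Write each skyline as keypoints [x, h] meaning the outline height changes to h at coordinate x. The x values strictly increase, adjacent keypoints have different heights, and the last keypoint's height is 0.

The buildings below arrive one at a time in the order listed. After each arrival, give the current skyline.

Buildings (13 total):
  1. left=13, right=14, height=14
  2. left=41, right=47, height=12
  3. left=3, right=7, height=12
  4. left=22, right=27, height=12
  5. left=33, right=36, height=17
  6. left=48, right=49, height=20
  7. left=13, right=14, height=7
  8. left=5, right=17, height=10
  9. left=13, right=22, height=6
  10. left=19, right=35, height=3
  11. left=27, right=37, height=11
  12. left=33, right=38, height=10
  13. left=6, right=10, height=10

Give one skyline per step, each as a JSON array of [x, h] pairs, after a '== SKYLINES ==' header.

== SKYLINES ==
[[13,14],[14,0]]
[[13,14],[14,0],[41,12],[47,0]]
[[3,12],[7,0],[13,14],[14,0],[41,12],[47,0]]
[[3,12],[7,0],[13,14],[14,0],[22,12],[27,0],[41,12],[47,0]]
[[3,12],[7,0],[13,14],[14,0],[22,12],[27,0],[33,17],[36,0],[41,12],[47,0]]
[[3,12],[7,0],[13,14],[14,0],[22,12],[27,0],[33,17],[36,0],[41,12],[47,0],[48,20],[49,0]]
[[3,12],[7,0],[13,14],[14,0],[22,12],[27,0],[33,17],[36,0],[41,12],[47,0],[48,20],[49,0]]
[[3,12],[7,10],[13,14],[14,10],[17,0],[22,12],[27,0],[33,17],[36,0],[41,12],[47,0],[48,20],[49,0]]
[[3,12],[7,10],[13,14],[14,10],[17,6],[22,12],[27,0],[33,17],[36,0],[41,12],[47,0],[48,20],[49,0]]
[[3,12],[7,10],[13,14],[14,10],[17,6],[22,12],[27,3],[33,17],[36,0],[41,12],[47,0],[48,20],[49,0]]
[[3,12],[7,10],[13,14],[14,10],[17,6],[22,12],[27,11],[33,17],[36,11],[37,0],[41,12],[47,0],[48,20],[49,0]]
[[3,12],[7,10],[13,14],[14,10],[17,6],[22,12],[27,11],[33,17],[36,11],[37,10],[38,0],[41,12],[47,0],[48,20],[49,0]]
[[3,12],[7,10],[13,14],[14,10],[17,6],[22,12],[27,11],[33,17],[36,11],[37,10],[38,0],[41,12],[47,0],[48,20],[49,0]]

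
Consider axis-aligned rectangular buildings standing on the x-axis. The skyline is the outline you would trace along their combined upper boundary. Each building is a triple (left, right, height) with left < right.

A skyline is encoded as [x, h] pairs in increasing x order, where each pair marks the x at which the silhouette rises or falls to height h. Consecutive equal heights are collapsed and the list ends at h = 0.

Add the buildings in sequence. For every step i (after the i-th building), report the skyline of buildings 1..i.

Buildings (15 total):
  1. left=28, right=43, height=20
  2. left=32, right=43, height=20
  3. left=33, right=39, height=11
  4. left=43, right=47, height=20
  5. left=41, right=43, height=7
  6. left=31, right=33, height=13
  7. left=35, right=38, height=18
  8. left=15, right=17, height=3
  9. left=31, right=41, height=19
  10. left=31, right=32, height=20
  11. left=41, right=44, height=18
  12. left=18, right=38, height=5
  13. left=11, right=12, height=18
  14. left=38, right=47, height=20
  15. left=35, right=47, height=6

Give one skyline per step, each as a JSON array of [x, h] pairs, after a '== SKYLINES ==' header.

== SKYLINES ==
[[28,20],[43,0]]
[[28,20],[43,0]]
[[28,20],[43,0]]
[[28,20],[47,0]]
[[28,20],[47,0]]
[[28,20],[47,0]]
[[28,20],[47,0]]
[[15,3],[17,0],[28,20],[47,0]]
[[15,3],[17,0],[28,20],[47,0]]
[[15,3],[17,0],[28,20],[47,0]]
[[15,3],[17,0],[28,20],[47,0]]
[[15,3],[17,0],[18,5],[28,20],[47,0]]
[[11,18],[12,0],[15,3],[17,0],[18,5],[28,20],[47,0]]
[[11,18],[12,0],[15,3],[17,0],[18,5],[28,20],[47,0]]
[[11,18],[12,0],[15,3],[17,0],[18,5],[28,20],[47,0]]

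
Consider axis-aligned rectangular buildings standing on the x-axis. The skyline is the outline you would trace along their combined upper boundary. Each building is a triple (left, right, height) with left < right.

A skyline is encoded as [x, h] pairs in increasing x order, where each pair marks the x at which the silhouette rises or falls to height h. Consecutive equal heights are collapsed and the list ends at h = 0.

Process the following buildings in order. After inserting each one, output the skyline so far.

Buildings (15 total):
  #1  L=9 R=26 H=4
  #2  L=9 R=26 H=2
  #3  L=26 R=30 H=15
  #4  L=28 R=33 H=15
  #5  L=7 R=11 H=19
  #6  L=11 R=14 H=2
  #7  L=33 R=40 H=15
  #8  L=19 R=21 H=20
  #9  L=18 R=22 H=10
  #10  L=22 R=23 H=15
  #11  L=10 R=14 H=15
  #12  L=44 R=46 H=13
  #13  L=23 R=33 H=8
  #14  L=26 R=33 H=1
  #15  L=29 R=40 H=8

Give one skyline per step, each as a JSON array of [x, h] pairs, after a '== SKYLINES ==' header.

== SKYLINES ==
[[9,4],[26,0]]
[[9,4],[26,0]]
[[9,4],[26,15],[30,0]]
[[9,4],[26,15],[33,0]]
[[7,19],[11,4],[26,15],[33,0]]
[[7,19],[11,4],[26,15],[33,0]]
[[7,19],[11,4],[26,15],[40,0]]
[[7,19],[11,4],[19,20],[21,4],[26,15],[40,0]]
[[7,19],[11,4],[18,10],[19,20],[21,10],[22,4],[26,15],[40,0]]
[[7,19],[11,4],[18,10],[19,20],[21,10],[22,15],[23,4],[26,15],[40,0]]
[[7,19],[11,15],[14,4],[18,10],[19,20],[21,10],[22,15],[23,4],[26,15],[40,0]]
[[7,19],[11,15],[14,4],[18,10],[19,20],[21,10],[22,15],[23,4],[26,15],[40,0],[44,13],[46,0]]
[[7,19],[11,15],[14,4],[18,10],[19,20],[21,10],[22,15],[23,8],[26,15],[40,0],[44,13],[46,0]]
[[7,19],[11,15],[14,4],[18,10],[19,20],[21,10],[22,15],[23,8],[26,15],[40,0],[44,13],[46,0]]
[[7,19],[11,15],[14,4],[18,10],[19,20],[21,10],[22,15],[23,8],[26,15],[40,0],[44,13],[46,0]]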